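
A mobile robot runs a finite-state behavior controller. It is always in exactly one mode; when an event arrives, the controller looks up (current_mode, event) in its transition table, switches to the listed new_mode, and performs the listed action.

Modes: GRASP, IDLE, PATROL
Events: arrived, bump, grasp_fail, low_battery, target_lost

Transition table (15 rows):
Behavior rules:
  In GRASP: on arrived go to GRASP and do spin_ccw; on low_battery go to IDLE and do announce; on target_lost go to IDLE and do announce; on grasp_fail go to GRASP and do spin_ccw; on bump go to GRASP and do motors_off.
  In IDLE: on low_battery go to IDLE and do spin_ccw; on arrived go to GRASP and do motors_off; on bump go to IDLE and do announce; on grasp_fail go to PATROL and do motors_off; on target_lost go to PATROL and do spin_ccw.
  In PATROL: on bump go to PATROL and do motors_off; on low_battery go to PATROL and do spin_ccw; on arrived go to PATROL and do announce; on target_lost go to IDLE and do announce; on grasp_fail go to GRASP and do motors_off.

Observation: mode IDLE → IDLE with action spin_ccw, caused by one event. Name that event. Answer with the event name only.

low_battery

try arrived: (IDLE, arrived) → (GRASP, motors_off)
try bump: (IDLE, bump) → (IDLE, announce)
try grasp_fail: (IDLE, grasp_fail) → (PATROL, motors_off)
try low_battery: (IDLE, low_battery) → (IDLE, spin_ccw)  ← matches
try target_lost: (IDLE, target_lost) → (PATROL, spin_ccw)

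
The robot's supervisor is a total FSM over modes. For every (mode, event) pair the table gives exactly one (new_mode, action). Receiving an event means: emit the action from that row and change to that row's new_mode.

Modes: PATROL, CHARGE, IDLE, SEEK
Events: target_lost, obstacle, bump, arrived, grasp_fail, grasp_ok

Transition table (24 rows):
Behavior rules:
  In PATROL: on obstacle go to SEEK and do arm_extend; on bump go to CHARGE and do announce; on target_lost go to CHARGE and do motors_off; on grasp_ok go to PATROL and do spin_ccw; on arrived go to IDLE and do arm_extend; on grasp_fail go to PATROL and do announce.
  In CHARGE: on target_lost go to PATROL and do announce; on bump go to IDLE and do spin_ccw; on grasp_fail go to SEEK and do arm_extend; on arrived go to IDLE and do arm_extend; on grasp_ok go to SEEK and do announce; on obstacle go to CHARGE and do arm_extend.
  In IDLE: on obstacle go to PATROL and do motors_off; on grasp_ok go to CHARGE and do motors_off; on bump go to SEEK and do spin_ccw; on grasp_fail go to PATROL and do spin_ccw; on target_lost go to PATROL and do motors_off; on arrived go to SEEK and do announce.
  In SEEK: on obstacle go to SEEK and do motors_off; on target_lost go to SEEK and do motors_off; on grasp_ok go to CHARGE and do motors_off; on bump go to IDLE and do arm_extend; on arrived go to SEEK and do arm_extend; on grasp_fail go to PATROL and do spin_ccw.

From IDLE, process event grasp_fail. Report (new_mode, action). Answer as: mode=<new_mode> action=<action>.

mode=PATROL action=spin_ccw

current mode = IDLE; filter table to that mode:
  (IDLE, obstacle) → (PATROL, motors_off)
  (IDLE, grasp_ok) → (CHARGE, motors_off)
  (IDLE, bump) → (SEEK, spin_ccw)
  (IDLE, grasp_fail) → (PATROL, spin_ccw)  ← event matches
  (IDLE, target_lost) → (PATROL, motors_off)
  (IDLE, arrived) → (SEEK, announce)
event = grasp_fail selects (PATROL, spin_ccw)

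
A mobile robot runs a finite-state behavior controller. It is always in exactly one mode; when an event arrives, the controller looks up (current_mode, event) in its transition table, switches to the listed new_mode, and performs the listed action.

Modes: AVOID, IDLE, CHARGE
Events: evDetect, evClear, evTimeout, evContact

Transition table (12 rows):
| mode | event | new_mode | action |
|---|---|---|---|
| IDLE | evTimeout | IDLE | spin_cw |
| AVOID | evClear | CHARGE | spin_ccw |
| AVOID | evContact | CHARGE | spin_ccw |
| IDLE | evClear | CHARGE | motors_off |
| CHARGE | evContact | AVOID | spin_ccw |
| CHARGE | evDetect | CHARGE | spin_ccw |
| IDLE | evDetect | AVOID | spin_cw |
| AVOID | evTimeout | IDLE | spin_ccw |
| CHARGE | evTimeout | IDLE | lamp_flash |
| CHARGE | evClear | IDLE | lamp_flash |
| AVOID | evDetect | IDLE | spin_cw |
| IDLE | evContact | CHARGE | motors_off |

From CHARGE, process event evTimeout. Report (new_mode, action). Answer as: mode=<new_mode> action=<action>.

mode=IDLE action=lamp_flash

current mode = CHARGE; filter table to that mode:
  (CHARGE, evContact) → (AVOID, spin_ccw)
  (CHARGE, evDetect) → (CHARGE, spin_ccw)
  (CHARGE, evTimeout) → (IDLE, lamp_flash)  ← event matches
  (CHARGE, evClear) → (IDLE, lamp_flash)
event = evTimeout selects (IDLE, lamp_flash)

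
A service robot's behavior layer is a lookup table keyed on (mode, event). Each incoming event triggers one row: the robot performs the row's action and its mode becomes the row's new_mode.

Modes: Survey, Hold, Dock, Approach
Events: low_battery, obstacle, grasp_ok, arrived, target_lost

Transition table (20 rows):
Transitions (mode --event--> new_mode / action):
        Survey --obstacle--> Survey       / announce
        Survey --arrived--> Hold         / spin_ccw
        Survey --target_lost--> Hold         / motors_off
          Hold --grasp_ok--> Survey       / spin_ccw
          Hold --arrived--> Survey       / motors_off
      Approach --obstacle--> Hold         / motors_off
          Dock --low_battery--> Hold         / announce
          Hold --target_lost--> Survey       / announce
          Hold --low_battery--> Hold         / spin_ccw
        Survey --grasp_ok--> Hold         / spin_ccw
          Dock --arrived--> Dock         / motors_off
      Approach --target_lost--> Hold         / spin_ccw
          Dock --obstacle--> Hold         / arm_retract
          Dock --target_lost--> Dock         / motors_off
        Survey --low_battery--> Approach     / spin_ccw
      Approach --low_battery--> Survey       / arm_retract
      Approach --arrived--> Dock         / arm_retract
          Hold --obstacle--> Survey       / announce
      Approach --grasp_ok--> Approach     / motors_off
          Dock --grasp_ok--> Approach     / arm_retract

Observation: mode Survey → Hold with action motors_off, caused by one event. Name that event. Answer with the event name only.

target_lost

try low_battery: (Survey, low_battery) → (Approach, spin_ccw)
try obstacle: (Survey, obstacle) → (Survey, announce)
try grasp_ok: (Survey, grasp_ok) → (Hold, spin_ccw)
try arrived: (Survey, arrived) → (Hold, spin_ccw)
try target_lost: (Survey, target_lost) → (Hold, motors_off)  ← matches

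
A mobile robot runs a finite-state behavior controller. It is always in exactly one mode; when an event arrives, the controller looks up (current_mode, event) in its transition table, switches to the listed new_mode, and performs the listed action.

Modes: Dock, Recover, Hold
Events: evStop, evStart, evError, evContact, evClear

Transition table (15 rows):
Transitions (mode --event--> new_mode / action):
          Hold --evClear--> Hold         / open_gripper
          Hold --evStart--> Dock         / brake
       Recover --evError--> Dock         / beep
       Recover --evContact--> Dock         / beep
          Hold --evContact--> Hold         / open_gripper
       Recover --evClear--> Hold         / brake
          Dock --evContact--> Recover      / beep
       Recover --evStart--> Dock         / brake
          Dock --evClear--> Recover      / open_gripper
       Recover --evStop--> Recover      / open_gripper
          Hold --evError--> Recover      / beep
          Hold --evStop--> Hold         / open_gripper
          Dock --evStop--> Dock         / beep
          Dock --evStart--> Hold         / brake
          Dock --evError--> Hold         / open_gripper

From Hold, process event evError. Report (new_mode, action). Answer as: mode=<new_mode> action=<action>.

current mode = Hold; filter table to that mode:
  (Hold, evClear) → (Hold, open_gripper)
  (Hold, evStart) → (Dock, brake)
  (Hold, evContact) → (Hold, open_gripper)
  (Hold, evError) → (Recover, beep)  ← event matches
  (Hold, evStop) → (Hold, open_gripper)
event = evError selects (Recover, beep)

mode=Recover action=beep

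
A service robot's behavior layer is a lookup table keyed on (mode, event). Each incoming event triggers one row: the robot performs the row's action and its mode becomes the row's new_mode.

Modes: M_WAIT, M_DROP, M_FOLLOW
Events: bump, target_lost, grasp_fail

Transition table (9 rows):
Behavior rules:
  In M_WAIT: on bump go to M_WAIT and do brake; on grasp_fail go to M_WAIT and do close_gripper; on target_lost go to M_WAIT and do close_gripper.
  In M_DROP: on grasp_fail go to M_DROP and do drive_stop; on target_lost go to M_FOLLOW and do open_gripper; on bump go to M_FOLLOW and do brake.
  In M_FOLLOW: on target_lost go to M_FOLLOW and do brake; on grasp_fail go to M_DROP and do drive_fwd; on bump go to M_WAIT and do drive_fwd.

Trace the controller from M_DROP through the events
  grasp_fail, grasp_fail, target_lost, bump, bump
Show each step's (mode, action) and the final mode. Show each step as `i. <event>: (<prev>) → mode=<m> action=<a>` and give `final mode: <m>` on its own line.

1. grasp_fail: (M_DROP) → mode=M_DROP action=drive_stop
2. grasp_fail: (M_DROP) → mode=M_DROP action=drive_stop
3. target_lost: (M_DROP) → mode=M_FOLLOW action=open_gripper
4. bump: (M_FOLLOW) → mode=M_WAIT action=drive_fwd
5. bump: (M_WAIT) → mode=M_WAIT action=brake

final mode: M_WAIT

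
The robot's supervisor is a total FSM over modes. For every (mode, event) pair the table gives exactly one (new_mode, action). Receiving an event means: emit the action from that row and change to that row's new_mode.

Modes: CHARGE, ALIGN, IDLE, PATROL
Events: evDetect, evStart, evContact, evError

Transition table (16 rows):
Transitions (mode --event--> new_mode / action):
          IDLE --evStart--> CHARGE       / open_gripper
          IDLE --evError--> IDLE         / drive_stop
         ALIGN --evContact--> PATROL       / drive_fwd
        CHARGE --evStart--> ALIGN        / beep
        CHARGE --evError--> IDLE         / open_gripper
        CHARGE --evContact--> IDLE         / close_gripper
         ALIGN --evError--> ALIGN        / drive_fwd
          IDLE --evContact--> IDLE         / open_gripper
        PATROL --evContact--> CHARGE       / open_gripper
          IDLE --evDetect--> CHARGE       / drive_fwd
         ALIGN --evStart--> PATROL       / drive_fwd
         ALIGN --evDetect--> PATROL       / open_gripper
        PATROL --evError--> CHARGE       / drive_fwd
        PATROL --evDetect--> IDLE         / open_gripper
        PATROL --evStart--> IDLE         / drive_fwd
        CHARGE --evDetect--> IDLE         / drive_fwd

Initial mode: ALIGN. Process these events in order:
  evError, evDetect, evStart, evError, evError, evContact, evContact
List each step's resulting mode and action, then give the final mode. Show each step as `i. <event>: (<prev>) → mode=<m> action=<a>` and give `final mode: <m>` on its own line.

1. evError: (ALIGN) → mode=ALIGN action=drive_fwd
2. evDetect: (ALIGN) → mode=PATROL action=open_gripper
3. evStart: (PATROL) → mode=IDLE action=drive_fwd
4. evError: (IDLE) → mode=IDLE action=drive_stop
5. evError: (IDLE) → mode=IDLE action=drive_stop
6. evContact: (IDLE) → mode=IDLE action=open_gripper
7. evContact: (IDLE) → mode=IDLE action=open_gripper

final mode: IDLE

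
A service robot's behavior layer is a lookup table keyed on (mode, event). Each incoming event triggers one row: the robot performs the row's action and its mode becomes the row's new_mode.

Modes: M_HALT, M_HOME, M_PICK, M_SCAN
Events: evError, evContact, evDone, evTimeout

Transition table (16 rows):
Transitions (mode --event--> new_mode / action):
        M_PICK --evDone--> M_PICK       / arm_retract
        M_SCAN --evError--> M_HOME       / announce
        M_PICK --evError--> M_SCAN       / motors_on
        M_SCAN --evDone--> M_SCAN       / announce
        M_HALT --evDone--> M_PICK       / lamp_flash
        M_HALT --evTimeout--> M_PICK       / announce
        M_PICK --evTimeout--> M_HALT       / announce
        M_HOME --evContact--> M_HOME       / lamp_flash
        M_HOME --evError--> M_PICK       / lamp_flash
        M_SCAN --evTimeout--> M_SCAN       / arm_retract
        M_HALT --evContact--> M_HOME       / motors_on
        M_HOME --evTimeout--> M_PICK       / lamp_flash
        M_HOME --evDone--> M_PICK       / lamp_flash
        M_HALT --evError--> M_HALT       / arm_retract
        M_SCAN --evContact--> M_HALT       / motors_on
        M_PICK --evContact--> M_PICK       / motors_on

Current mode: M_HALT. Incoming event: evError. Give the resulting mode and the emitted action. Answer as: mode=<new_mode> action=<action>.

mode=M_HALT action=arm_retract

current mode = M_HALT; filter table to that mode:
  (M_HALT, evDone) → (M_PICK, lamp_flash)
  (M_HALT, evTimeout) → (M_PICK, announce)
  (M_HALT, evContact) → (M_HOME, motors_on)
  (M_HALT, evError) → (M_HALT, arm_retract)  ← event matches
event = evError selects (M_HALT, arm_retract)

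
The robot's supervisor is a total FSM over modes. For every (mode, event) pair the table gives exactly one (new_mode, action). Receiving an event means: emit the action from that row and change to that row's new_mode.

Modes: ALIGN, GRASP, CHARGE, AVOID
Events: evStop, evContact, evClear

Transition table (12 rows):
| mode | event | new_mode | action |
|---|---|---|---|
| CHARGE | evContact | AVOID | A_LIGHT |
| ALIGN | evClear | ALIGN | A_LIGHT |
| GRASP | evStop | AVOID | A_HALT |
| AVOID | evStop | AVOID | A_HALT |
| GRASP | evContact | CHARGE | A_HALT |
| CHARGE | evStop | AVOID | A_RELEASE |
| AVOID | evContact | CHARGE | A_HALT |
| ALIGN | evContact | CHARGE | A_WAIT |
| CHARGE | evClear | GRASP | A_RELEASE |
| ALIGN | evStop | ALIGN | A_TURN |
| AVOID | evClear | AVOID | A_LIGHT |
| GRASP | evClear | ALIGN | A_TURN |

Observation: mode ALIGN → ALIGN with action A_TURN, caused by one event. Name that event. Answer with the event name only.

evStop

try evStop: (ALIGN, evStop) → (ALIGN, A_TURN)  ← matches
try evContact: (ALIGN, evContact) → (CHARGE, A_WAIT)
try evClear: (ALIGN, evClear) → (ALIGN, A_LIGHT)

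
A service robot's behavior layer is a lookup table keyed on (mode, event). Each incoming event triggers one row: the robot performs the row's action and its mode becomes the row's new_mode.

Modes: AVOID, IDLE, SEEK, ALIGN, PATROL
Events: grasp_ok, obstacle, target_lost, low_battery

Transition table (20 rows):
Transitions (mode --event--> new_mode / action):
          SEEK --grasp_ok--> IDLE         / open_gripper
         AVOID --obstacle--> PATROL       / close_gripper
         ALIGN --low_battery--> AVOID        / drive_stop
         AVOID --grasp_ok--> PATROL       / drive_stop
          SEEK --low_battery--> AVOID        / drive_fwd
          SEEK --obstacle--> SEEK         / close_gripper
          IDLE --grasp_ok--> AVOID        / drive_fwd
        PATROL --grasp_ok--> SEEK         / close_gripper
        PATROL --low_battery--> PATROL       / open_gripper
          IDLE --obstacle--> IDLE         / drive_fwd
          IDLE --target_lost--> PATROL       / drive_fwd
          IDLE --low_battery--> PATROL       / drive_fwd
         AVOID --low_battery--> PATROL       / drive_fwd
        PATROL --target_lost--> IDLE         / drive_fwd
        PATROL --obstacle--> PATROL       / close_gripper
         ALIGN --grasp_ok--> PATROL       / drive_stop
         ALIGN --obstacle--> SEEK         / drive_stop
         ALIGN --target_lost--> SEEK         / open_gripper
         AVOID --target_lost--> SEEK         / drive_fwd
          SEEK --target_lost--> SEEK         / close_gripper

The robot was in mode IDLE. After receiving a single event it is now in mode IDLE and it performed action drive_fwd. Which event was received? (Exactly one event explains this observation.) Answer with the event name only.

obstacle

try grasp_ok: (IDLE, grasp_ok) → (AVOID, drive_fwd)
try obstacle: (IDLE, obstacle) → (IDLE, drive_fwd)  ← matches
try target_lost: (IDLE, target_lost) → (PATROL, drive_fwd)
try low_battery: (IDLE, low_battery) → (PATROL, drive_fwd)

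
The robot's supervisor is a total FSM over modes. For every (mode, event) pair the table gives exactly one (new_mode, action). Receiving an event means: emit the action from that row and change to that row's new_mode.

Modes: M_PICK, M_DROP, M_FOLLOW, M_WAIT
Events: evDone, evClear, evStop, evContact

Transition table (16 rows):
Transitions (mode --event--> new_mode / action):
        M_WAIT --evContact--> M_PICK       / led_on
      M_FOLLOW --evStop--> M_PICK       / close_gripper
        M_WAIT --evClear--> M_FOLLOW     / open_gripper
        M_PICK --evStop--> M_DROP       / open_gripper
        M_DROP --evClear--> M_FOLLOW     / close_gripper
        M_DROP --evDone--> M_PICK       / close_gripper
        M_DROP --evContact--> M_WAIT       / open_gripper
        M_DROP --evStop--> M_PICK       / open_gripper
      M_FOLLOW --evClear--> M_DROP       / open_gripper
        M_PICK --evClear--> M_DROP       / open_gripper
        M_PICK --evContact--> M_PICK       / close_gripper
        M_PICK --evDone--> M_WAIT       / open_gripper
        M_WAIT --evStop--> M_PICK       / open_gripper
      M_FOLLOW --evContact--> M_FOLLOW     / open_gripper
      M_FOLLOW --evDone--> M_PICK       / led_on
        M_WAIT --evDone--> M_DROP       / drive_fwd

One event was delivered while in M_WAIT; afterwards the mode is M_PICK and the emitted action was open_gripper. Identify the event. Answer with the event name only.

evStop

try evDone: (M_WAIT, evDone) → (M_DROP, drive_fwd)
try evClear: (M_WAIT, evClear) → (M_FOLLOW, open_gripper)
try evStop: (M_WAIT, evStop) → (M_PICK, open_gripper)  ← matches
try evContact: (M_WAIT, evContact) → (M_PICK, led_on)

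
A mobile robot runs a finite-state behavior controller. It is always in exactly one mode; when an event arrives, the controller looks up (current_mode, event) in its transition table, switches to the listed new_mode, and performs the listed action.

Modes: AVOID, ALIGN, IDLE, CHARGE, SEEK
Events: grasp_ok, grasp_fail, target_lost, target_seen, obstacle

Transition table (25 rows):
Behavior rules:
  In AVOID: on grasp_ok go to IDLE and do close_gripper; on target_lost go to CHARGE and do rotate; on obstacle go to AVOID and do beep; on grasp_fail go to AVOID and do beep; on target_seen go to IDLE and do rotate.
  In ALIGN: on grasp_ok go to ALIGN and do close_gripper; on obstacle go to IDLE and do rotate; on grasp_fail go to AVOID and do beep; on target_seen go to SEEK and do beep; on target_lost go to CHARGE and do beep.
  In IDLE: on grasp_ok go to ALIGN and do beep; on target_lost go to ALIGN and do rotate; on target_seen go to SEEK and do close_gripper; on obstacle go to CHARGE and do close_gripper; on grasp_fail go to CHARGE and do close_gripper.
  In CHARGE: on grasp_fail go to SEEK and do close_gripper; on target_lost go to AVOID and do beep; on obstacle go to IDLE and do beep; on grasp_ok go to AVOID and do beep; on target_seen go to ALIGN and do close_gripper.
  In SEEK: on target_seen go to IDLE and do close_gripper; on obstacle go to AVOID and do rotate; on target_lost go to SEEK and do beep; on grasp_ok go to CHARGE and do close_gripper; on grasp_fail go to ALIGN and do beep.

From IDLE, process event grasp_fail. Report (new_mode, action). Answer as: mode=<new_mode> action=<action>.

current mode = IDLE; filter table to that mode:
  (IDLE, grasp_ok) → (ALIGN, beep)
  (IDLE, target_lost) → (ALIGN, rotate)
  (IDLE, target_seen) → (SEEK, close_gripper)
  (IDLE, obstacle) → (CHARGE, close_gripper)
  (IDLE, grasp_fail) → (CHARGE, close_gripper)  ← event matches
event = grasp_fail selects (CHARGE, close_gripper)

mode=CHARGE action=close_gripper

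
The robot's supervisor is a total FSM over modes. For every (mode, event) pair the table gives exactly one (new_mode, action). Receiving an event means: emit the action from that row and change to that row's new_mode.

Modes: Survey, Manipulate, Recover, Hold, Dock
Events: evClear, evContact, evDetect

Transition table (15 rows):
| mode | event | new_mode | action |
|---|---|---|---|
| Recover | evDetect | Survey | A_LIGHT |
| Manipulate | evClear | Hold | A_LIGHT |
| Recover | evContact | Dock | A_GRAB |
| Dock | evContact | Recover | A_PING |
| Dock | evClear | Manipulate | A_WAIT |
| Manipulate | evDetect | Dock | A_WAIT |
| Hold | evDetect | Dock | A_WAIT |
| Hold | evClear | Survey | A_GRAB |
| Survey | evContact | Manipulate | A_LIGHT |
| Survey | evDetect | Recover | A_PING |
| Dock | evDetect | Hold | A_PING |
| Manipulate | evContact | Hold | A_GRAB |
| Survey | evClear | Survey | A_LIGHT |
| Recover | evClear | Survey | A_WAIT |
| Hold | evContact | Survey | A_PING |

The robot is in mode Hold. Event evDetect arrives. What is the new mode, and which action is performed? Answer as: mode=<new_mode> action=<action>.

mode=Dock action=A_WAIT

current mode = Hold; filter table to that mode:
  (Hold, evDetect) → (Dock, A_WAIT)  ← event matches
  (Hold, evClear) → (Survey, A_GRAB)
  (Hold, evContact) → (Survey, A_PING)
event = evDetect selects (Dock, A_WAIT)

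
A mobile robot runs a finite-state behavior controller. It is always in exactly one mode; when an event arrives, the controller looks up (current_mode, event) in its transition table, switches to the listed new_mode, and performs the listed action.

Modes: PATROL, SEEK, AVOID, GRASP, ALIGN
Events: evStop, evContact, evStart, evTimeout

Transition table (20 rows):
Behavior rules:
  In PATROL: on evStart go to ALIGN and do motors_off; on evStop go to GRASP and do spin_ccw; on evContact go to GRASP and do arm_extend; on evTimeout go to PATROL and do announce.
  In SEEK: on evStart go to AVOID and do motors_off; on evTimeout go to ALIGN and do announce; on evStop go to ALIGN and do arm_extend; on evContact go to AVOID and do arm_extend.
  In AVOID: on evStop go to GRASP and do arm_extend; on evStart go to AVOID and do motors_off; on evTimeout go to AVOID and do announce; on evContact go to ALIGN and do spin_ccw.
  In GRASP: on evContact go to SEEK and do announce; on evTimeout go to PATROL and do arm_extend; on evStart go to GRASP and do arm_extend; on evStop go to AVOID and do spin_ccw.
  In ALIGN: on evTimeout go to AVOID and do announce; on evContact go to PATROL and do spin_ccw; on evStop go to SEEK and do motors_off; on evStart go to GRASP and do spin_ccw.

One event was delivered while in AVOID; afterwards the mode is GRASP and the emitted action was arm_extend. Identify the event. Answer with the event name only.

evStop

try evStop: (AVOID, evStop) → (GRASP, arm_extend)  ← matches
try evContact: (AVOID, evContact) → (ALIGN, spin_ccw)
try evStart: (AVOID, evStart) → (AVOID, motors_off)
try evTimeout: (AVOID, evTimeout) → (AVOID, announce)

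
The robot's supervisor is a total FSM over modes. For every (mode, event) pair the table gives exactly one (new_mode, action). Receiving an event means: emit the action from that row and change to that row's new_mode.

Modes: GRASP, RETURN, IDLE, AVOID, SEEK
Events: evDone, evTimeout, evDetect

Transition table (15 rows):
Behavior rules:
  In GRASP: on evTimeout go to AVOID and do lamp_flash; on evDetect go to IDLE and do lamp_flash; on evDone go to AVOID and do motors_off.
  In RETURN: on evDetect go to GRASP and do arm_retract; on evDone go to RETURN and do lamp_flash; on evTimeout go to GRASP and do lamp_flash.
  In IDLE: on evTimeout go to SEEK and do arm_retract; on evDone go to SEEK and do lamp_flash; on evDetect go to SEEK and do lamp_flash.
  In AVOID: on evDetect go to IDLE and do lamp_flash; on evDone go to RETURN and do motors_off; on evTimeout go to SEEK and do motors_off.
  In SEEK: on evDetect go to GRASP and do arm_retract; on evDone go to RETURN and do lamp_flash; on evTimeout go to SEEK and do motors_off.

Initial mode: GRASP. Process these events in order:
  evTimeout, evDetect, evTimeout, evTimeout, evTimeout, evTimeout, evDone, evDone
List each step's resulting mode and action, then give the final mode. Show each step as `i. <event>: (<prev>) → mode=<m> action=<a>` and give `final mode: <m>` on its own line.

1. evTimeout: (GRASP) → mode=AVOID action=lamp_flash
2. evDetect: (AVOID) → mode=IDLE action=lamp_flash
3. evTimeout: (IDLE) → mode=SEEK action=arm_retract
4. evTimeout: (SEEK) → mode=SEEK action=motors_off
5. evTimeout: (SEEK) → mode=SEEK action=motors_off
6. evTimeout: (SEEK) → mode=SEEK action=motors_off
7. evDone: (SEEK) → mode=RETURN action=lamp_flash
8. evDone: (RETURN) → mode=RETURN action=lamp_flash

final mode: RETURN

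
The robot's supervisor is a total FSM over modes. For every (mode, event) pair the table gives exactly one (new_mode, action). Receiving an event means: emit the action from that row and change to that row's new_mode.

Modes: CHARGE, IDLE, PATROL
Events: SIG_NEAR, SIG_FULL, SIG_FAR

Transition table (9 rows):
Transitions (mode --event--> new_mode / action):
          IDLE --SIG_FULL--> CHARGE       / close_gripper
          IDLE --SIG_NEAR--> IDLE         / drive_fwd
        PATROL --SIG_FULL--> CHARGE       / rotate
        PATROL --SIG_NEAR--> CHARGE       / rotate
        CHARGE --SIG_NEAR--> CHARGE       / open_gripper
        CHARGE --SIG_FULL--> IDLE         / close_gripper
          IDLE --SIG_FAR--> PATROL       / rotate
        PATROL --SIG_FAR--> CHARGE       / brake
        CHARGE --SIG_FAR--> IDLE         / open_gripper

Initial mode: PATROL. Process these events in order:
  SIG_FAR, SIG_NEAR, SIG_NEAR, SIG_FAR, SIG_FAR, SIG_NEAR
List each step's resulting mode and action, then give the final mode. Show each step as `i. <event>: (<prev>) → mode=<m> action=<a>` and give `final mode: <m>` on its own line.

1. SIG_FAR: (PATROL) → mode=CHARGE action=brake
2. SIG_NEAR: (CHARGE) → mode=CHARGE action=open_gripper
3. SIG_NEAR: (CHARGE) → mode=CHARGE action=open_gripper
4. SIG_FAR: (CHARGE) → mode=IDLE action=open_gripper
5. SIG_FAR: (IDLE) → mode=PATROL action=rotate
6. SIG_NEAR: (PATROL) → mode=CHARGE action=rotate

final mode: CHARGE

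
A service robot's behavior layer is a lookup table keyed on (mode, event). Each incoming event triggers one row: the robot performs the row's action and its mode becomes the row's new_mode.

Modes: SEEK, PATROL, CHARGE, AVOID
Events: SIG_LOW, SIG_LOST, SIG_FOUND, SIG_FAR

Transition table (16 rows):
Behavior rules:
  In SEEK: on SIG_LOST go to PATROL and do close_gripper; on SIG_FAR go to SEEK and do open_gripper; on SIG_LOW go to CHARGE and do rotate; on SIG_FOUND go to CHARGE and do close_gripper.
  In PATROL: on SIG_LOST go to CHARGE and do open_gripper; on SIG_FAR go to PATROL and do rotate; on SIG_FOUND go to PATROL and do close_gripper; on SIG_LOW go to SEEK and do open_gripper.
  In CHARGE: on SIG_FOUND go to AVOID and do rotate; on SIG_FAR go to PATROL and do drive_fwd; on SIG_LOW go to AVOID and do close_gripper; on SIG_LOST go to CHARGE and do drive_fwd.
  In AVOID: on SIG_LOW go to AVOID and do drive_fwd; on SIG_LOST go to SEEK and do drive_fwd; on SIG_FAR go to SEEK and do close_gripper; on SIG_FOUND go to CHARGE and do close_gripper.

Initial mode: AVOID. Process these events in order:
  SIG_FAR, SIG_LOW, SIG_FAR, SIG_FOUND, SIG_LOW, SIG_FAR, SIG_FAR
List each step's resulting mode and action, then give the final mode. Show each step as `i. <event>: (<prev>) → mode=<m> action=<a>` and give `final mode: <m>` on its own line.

final mode: SEEK

1. SIG_FAR: (AVOID) → mode=SEEK action=close_gripper
2. SIG_LOW: (SEEK) → mode=CHARGE action=rotate
3. SIG_FAR: (CHARGE) → mode=PATROL action=drive_fwd
4. SIG_FOUND: (PATROL) → mode=PATROL action=close_gripper
5. SIG_LOW: (PATROL) → mode=SEEK action=open_gripper
6. SIG_FAR: (SEEK) → mode=SEEK action=open_gripper
7. SIG_FAR: (SEEK) → mode=SEEK action=open_gripper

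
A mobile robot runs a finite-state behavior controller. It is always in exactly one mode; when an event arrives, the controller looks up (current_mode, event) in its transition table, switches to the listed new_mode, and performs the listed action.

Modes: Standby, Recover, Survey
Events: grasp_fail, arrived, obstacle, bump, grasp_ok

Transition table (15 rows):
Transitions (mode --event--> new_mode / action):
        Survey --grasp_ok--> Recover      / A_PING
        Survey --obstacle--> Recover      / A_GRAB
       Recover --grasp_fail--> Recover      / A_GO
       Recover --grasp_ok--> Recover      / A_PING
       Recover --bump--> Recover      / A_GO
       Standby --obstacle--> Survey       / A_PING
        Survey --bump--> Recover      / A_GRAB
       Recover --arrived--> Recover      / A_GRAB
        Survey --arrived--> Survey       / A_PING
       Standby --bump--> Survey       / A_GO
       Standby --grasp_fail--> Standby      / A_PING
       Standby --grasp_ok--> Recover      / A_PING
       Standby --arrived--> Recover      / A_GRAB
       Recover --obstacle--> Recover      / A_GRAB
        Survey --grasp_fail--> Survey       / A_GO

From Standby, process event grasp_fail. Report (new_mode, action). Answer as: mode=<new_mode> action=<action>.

mode=Standby action=A_PING

current mode = Standby; filter table to that mode:
  (Standby, obstacle) → (Survey, A_PING)
  (Standby, bump) → (Survey, A_GO)
  (Standby, grasp_fail) → (Standby, A_PING)  ← event matches
  (Standby, grasp_ok) → (Recover, A_PING)
  (Standby, arrived) → (Recover, A_GRAB)
event = grasp_fail selects (Standby, A_PING)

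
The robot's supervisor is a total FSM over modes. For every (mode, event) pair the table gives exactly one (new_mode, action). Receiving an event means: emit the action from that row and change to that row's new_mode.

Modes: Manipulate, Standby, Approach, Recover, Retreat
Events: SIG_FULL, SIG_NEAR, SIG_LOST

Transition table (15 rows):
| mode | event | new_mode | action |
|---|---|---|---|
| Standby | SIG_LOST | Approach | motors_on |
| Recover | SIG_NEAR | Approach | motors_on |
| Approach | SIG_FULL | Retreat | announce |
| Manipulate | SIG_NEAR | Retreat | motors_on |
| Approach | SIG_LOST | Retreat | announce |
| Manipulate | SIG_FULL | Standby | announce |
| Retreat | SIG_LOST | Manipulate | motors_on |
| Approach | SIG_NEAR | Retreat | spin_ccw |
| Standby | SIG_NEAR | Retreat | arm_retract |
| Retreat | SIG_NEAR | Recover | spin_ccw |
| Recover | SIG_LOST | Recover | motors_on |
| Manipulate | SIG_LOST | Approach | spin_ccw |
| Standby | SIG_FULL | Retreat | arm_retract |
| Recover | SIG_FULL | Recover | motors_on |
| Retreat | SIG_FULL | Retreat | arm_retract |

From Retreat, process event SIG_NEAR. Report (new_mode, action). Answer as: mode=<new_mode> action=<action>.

current mode = Retreat; filter table to that mode:
  (Retreat, SIG_LOST) → (Manipulate, motors_on)
  (Retreat, SIG_NEAR) → (Recover, spin_ccw)  ← event matches
  (Retreat, SIG_FULL) → (Retreat, arm_retract)
event = SIG_NEAR selects (Recover, spin_ccw)

mode=Recover action=spin_ccw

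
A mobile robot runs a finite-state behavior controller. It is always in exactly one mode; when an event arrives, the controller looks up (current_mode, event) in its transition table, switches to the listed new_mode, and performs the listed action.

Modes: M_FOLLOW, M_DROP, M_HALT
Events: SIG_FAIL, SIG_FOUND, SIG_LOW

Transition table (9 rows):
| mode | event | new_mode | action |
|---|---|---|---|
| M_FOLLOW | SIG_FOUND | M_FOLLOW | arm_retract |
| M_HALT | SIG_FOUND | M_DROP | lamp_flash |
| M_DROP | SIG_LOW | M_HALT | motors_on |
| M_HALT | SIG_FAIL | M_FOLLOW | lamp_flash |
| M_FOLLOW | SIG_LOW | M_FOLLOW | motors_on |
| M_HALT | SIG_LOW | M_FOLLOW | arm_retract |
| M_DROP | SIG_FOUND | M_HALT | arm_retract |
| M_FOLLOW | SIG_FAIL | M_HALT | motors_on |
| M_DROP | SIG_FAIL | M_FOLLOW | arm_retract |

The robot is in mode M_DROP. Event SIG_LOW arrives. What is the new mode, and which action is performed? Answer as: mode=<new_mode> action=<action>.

mode=M_HALT action=motors_on

current mode = M_DROP; filter table to that mode:
  (M_DROP, SIG_LOW) → (M_HALT, motors_on)  ← event matches
  (M_DROP, SIG_FOUND) → (M_HALT, arm_retract)
  (M_DROP, SIG_FAIL) → (M_FOLLOW, arm_retract)
event = SIG_LOW selects (M_HALT, motors_on)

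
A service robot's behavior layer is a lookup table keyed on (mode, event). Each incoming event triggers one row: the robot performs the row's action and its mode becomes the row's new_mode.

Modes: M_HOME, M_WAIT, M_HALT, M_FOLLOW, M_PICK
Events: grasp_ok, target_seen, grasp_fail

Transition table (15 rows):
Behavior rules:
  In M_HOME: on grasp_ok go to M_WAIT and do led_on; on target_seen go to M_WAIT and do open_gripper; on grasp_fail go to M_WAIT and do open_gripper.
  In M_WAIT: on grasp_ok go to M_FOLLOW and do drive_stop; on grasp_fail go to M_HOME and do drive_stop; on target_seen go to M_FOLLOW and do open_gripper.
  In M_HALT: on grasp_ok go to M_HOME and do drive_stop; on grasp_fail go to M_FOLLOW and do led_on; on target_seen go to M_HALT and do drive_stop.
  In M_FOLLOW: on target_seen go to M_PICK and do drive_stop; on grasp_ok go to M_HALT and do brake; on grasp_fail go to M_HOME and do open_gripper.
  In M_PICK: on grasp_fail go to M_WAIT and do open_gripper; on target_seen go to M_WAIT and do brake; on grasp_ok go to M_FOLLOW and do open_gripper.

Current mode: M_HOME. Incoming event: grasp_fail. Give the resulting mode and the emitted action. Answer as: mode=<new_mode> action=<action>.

current mode = M_HOME; filter table to that mode:
  (M_HOME, grasp_ok) → (M_WAIT, led_on)
  (M_HOME, target_seen) → (M_WAIT, open_gripper)
  (M_HOME, grasp_fail) → (M_WAIT, open_gripper)  ← event matches
event = grasp_fail selects (M_WAIT, open_gripper)

mode=M_WAIT action=open_gripper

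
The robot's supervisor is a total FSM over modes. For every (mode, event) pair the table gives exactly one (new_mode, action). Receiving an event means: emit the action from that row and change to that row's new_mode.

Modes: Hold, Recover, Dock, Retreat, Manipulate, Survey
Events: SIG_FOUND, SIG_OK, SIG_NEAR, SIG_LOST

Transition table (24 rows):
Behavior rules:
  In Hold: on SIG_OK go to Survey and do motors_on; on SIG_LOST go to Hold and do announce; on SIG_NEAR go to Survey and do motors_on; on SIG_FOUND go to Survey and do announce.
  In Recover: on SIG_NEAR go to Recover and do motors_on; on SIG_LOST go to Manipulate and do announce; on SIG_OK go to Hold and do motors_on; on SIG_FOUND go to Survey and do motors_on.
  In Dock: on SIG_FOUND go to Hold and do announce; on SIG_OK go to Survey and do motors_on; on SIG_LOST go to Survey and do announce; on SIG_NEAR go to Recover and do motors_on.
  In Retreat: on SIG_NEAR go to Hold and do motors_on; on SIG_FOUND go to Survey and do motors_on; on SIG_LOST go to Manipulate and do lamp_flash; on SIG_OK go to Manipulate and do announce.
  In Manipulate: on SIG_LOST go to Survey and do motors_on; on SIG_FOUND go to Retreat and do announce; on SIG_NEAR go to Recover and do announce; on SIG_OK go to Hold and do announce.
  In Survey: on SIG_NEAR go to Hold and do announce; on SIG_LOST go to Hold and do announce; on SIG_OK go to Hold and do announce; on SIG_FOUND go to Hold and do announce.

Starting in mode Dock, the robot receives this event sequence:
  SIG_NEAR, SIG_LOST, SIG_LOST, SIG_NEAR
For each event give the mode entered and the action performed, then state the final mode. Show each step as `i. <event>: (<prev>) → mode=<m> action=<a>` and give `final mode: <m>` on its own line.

1. SIG_NEAR: (Dock) → mode=Recover action=motors_on
2. SIG_LOST: (Recover) → mode=Manipulate action=announce
3. SIG_LOST: (Manipulate) → mode=Survey action=motors_on
4. SIG_NEAR: (Survey) → mode=Hold action=announce

final mode: Hold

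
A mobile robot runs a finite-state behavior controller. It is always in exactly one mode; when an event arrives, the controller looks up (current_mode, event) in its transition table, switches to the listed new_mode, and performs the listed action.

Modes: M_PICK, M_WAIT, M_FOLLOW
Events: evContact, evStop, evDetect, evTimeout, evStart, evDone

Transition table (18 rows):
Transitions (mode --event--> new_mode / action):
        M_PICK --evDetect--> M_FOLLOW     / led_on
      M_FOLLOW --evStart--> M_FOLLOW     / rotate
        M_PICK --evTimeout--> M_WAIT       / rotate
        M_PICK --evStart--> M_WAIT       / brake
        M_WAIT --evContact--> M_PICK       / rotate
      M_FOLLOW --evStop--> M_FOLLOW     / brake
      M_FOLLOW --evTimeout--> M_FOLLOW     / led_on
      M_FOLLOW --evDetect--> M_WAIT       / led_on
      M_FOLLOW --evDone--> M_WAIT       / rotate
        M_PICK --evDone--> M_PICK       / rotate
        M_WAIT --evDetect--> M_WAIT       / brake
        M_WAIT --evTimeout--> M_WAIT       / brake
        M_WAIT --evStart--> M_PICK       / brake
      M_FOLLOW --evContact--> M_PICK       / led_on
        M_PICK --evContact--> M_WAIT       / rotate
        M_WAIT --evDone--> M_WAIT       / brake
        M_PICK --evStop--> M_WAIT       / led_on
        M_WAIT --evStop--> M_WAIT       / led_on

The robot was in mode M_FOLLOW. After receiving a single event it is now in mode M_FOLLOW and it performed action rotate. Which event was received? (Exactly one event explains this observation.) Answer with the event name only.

evStart

try evContact: (M_FOLLOW, evContact) → (M_PICK, led_on)
try evStop: (M_FOLLOW, evStop) → (M_FOLLOW, brake)
try evDetect: (M_FOLLOW, evDetect) → (M_WAIT, led_on)
try evTimeout: (M_FOLLOW, evTimeout) → (M_FOLLOW, led_on)
try evStart: (M_FOLLOW, evStart) → (M_FOLLOW, rotate)  ← matches
try evDone: (M_FOLLOW, evDone) → (M_WAIT, rotate)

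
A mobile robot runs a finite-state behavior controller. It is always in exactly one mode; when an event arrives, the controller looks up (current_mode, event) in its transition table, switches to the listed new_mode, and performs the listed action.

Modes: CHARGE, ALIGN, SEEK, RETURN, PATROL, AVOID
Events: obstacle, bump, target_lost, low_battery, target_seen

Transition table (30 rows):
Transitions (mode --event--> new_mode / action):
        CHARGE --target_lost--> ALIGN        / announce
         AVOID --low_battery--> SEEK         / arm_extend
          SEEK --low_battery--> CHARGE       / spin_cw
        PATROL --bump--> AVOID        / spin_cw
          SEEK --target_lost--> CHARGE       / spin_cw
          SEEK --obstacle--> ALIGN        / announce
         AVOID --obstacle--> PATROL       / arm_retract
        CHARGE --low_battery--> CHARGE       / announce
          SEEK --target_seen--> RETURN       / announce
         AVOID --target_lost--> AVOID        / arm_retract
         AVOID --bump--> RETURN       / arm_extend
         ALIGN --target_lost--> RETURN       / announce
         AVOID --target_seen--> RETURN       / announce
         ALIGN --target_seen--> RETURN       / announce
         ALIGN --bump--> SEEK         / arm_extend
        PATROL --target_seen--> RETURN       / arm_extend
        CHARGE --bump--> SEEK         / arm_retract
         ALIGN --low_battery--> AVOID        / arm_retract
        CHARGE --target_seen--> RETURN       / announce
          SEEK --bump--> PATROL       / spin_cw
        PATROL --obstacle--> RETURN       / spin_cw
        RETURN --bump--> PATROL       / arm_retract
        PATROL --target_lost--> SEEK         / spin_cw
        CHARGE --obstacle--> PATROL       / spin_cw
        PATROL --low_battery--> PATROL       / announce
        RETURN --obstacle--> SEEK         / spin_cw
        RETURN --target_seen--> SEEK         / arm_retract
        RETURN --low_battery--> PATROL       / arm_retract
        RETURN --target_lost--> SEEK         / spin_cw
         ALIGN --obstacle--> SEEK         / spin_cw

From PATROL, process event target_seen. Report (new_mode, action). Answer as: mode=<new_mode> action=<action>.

current mode = PATROL; filter table to that mode:
  (PATROL, bump) → (AVOID, spin_cw)
  (PATROL, target_seen) → (RETURN, arm_extend)  ← event matches
  (PATROL, obstacle) → (RETURN, spin_cw)
  (PATROL, target_lost) → (SEEK, spin_cw)
  (PATROL, low_battery) → (PATROL, announce)
event = target_seen selects (RETURN, arm_extend)

mode=RETURN action=arm_extend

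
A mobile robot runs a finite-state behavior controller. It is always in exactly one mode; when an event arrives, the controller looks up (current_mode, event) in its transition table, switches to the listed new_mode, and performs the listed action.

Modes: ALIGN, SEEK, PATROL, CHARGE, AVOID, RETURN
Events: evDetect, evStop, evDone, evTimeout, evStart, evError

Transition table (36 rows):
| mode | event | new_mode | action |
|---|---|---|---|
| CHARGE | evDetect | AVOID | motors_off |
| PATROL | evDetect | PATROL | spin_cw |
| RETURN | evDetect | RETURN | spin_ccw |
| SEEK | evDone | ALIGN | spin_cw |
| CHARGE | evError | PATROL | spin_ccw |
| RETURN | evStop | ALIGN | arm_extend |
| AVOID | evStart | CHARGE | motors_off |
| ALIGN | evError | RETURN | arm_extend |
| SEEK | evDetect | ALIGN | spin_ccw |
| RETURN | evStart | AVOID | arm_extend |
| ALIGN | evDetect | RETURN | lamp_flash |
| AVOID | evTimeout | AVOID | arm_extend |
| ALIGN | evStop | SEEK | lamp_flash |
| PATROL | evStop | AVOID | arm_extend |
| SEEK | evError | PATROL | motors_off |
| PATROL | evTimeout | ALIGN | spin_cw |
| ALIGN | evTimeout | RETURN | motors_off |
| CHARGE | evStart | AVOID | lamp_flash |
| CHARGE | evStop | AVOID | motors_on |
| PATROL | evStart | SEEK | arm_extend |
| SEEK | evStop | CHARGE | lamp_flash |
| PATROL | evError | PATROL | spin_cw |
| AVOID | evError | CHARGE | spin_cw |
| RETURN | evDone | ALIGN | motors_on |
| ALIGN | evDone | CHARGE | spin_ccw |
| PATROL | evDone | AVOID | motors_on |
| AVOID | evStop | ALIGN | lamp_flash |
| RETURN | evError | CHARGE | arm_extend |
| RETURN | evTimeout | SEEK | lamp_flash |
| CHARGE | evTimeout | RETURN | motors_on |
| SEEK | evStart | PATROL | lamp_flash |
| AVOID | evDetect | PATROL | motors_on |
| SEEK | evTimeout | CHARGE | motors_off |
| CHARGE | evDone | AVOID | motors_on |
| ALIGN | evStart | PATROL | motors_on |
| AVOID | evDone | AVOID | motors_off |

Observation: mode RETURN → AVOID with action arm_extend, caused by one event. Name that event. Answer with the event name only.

try evDetect: (RETURN, evDetect) → (RETURN, spin_ccw)
try evStop: (RETURN, evStop) → (ALIGN, arm_extend)
try evDone: (RETURN, evDone) → (ALIGN, motors_on)
try evTimeout: (RETURN, evTimeout) → (SEEK, lamp_flash)
try evStart: (RETURN, evStart) → (AVOID, arm_extend)  ← matches
try evError: (RETURN, evError) → (CHARGE, arm_extend)

evStart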